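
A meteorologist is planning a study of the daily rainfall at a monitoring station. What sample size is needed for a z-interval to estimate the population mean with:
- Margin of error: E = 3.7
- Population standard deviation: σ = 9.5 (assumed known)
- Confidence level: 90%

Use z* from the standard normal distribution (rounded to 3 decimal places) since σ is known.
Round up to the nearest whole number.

Using z* since population σ is known (z-interval formula).

For 90% confidence, z* = 1.645 (from standard normal table)

Sample size formula for z-interval: n = (z*σ/E)²

n = (1.645 × 9.5 / 3.7)²
  = (4.223649)²
  = 17.8392

Round up to the nearest whole number: n = 18

18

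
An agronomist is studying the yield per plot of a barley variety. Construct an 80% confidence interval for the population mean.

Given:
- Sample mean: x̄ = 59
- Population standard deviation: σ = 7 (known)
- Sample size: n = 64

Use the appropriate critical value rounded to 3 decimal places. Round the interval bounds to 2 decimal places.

The population standard deviation σ is known, so use a z-interval (standard normal critical value).

For 80% confidence, z* = 1.282 (from standard normal table)

Standard error: SE = σ/√n = 7/√64 = 0.875000

Margin of error: E = z* × SE = 1.282 × 0.875000 = 1.1218

Z-interval: x̄ ± E = 59 ± 1.1218 = (57.8783, 60.1217)

Rounded to 2 decimal places:

(57.88, 60.12)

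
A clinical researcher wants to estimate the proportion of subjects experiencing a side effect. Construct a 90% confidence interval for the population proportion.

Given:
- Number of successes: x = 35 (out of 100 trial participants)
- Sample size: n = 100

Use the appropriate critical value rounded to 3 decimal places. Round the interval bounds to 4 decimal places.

Sample proportion: p̂ = 35/100 = 0.350000

Check conditions for normal approximation:
  np̂ = 35 ≥ 10 ✓
  n(1-p̂) = 65 ≥ 10 ✓

The sample is large enough, so use a z-interval (normal approximation) for the proportion.

For 90% confidence, z* = 1.645 (from standard normal table)

Standard error: SE = √(p̂(1-p̂)/n) = √(0.350000×0.650000/100) = 0.04769696

Margin of error: E = z* × SE = 1.645 × 0.04769696 = 0.078461

Z-interval: p̂ ± E = 0.350000 ± 0.078461 = (0.271539, 0.428461)

Rounded to 4 decimal places:

(0.2715, 0.4285)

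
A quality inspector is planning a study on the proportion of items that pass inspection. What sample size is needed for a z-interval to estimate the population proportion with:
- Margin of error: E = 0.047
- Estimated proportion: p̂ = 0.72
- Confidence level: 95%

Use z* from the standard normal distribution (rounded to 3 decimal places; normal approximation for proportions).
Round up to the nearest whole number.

Using z* for proportion z-interval (normal approximation).

For 95% confidence, z* = 1.96 (from standard normal table)

Sample size formula for proportion z-interval: n = z*²p̂(1-p̂)/E²

n = 1.96² × 0.72 × 0.28 / 0.047²
  = 3.8416 × 0.2016 / 0.002209
  = 350.5960

Round up to the nearest whole number: n = 351

351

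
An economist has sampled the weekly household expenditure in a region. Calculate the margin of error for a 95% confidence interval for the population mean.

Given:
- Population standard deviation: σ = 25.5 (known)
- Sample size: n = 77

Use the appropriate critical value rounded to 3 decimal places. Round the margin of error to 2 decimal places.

The population standard deviation σ is known, so use the z-interval margin of error formula.

For 95% confidence, z* = 1.96 (from standard normal table)

Margin of error formula for z-interval: E = z* × σ/√n

E = 1.96 × 25.5/√77
  = 1.96 × 2.905995
  = 5.6957

Rounded to 2 decimal places:

5.70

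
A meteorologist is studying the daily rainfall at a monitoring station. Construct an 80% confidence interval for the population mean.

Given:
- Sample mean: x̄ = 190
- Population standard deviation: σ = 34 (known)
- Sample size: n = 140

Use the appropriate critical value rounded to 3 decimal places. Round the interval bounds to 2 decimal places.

The population standard deviation σ is known, so use a z-interval (standard normal critical value).

For 80% confidence, z* = 1.282 (from standard normal table)

Standard error: SE = σ/√n = 34/√140 = 2.873524

Margin of error: E = z* × SE = 1.282 × 2.873524 = 3.6839

Z-interval: x̄ ± E = 190 ± 3.6839 = (186.3161, 193.6839)

Rounded to 2 decimal places:

(186.32, 193.68)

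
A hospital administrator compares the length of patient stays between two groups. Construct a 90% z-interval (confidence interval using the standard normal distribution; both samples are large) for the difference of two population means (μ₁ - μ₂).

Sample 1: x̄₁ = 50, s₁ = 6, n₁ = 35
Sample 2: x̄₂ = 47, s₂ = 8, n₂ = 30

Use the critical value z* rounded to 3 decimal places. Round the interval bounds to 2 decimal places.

Both samples are large (n₁ = 35 ≥ 30, n₂ = 30 ≥ 30), so a z-interval for the difference of means applies.

Point estimate: x̄₁ - x̄₂ = 50 - 47 = 3

Standard error: SE = √(s₁²/n₁ + s₂²/n₂)
= √(6²/35 + 8²/30)
= √(1.028571 + 2.133333)
= 1.778175

For 90% confidence, z* = 1.645 (from standard normal table)
Margin of error: E = z* × SE = 1.645 × 1.778175 = 2.9251

Z-interval: (x̄₁ - x̄₂) ± E = 3 ± 2.9251 = (0.0749, 5.9251)

Rounded to 2 decimal places:

(0.07, 5.93)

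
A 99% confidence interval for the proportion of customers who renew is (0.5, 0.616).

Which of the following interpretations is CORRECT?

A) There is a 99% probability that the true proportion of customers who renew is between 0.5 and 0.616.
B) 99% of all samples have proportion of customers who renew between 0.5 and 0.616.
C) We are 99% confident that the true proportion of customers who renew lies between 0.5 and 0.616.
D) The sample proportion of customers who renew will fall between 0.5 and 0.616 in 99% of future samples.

A confidence interval represents our confidence in the procedure, not a probability statement about the parameter.

Key concept: If we repeated this sampling process many times and computed a 99% CI each time, about 99% of those intervals would contain the true population parameter.

For this specific interval (0.5, 0.616):
- Midpoint (point estimate): 0.558
- Margin of error: 0.058

The correct interpretation is the one stating confidence that the true parameter lies in the interval — option C.

C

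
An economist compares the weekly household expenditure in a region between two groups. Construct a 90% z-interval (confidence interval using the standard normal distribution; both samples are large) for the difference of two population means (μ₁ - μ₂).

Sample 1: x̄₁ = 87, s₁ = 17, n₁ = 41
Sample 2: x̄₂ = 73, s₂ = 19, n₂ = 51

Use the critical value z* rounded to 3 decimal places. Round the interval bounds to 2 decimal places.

Both samples are large (n₁ = 41 ≥ 30, n₂ = 51 ≥ 30), so a z-interval for the difference of means applies.

Point estimate: x̄₁ - x̄₂ = 87 - 73 = 14

Standard error: SE = √(s₁²/n₁ + s₂²/n₂)
= √(17²/41 + 19²/51)
= √(7.048780 + 7.078431)
= 3.758618

For 90% confidence, z* = 1.645 (from standard normal table)
Margin of error: E = z* × SE = 1.645 × 3.758618 = 6.1829

Z-interval: (x̄₁ - x̄₂) ± E = 14 ± 6.1829 = (7.8171, 20.1829)

Rounded to 2 decimal places:

(7.82, 20.18)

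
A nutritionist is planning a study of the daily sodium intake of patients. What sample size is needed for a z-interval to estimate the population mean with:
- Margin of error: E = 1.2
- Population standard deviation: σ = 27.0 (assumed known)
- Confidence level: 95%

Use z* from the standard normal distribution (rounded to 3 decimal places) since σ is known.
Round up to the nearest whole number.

Using z* since population σ is known (z-interval formula).

For 95% confidence, z* = 1.96 (from standard normal table)

Sample size formula for z-interval: n = (z*σ/E)²

n = (1.96 × 27.0 / 1.2)²
  = (44.100000)²
  = 1944.8100

Round up to the nearest whole number: n = 1945

1945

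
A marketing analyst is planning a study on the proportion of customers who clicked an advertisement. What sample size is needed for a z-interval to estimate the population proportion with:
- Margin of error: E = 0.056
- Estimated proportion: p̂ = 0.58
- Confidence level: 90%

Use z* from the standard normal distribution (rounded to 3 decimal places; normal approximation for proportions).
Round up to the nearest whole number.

Using z* for proportion z-interval (normal approximation).

For 90% confidence, z* = 1.645 (from standard normal table)

Sample size formula for proportion z-interval: n = z*²p̂(1-p̂)/E²

n = 1.645² × 0.58 × 0.42 / 0.056²
  = 2.706025 × 0.2436 / 0.003136
  = 210.2002

Round up to the nearest whole number: n = 211

211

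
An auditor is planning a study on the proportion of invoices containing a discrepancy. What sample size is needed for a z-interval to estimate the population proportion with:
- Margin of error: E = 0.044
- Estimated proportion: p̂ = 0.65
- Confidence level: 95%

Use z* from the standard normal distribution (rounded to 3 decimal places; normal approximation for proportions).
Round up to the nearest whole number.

Using z* for proportion z-interval (normal approximation).

For 95% confidence, z* = 1.96 (from standard normal table)

Sample size formula for proportion z-interval: n = z*²p̂(1-p̂)/E²

n = 1.96² × 0.65 × 0.35 / 0.044²
  = 3.8416 × 0.2275 / 0.001936
  = 451.4277

Round up to the nearest whole number: n = 452

452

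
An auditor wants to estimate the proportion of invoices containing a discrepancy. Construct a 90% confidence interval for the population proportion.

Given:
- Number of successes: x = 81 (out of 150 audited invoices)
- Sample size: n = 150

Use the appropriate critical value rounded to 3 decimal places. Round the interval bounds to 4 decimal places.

Sample proportion: p̂ = 81/150 = 0.540000

Check conditions for normal approximation:
  np̂ = 81 ≥ 10 ✓
  n(1-p̂) = 69 ≥ 10 ✓

The sample is large enough, so use a z-interval (normal approximation) for the proportion.

For 90% confidence, z* = 1.645 (from standard normal table)

Standard error: SE = √(p̂(1-p̂)/n) = √(0.540000×0.460000/150) = 0.04069398

Margin of error: E = z* × SE = 1.645 × 0.04069398 = 0.066942

Z-interval: p̂ ± E = 0.540000 ± 0.066942 = (0.473058, 0.606942)

Rounded to 4 decimal places:

(0.4731, 0.6069)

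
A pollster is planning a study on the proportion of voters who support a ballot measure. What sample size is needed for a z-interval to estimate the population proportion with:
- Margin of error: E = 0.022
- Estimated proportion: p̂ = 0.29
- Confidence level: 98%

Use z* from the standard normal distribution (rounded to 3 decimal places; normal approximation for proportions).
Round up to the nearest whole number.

Using z* for proportion z-interval (normal approximation).

For 98% confidence, z* = 2.326 (from standard normal table)

Sample size formula for proportion z-interval: n = z*²p̂(1-p̂)/E²

n = 2.326² × 0.29 × 0.71 / 0.022²
  = 5.410276 × 0.2059 / 0.000484
  = 2301.6030

Round up to the nearest whole number: n = 2302

2302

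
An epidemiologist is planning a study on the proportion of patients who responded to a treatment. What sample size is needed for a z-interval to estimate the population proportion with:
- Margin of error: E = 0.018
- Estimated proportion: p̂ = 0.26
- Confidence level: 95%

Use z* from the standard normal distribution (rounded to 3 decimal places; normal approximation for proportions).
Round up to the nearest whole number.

Using z* for proportion z-interval (normal approximation).

For 95% confidence, z* = 1.96 (from standard normal table)

Sample size formula for proportion z-interval: n = z*²p̂(1-p̂)/E²

n = 1.96² × 0.26 × 0.74 / 0.018²
  = 3.8416 × 0.1924 / 0.000324
  = 2281.2464

Round up to the nearest whole number: n = 2282

2282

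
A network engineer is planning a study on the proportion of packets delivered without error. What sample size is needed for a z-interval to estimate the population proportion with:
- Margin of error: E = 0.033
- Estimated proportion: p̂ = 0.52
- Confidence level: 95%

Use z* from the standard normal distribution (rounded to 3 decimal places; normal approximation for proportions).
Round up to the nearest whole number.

Using z* for proportion z-interval (normal approximation).

For 95% confidence, z* = 1.96 (from standard normal table)

Sample size formula for proportion z-interval: n = z*²p̂(1-p̂)/E²

n = 1.96² × 0.52 × 0.48 / 0.033²
  = 3.8416 × 0.2496 / 0.001089
  = 880.4990

Round up to the nearest whole number: n = 881

881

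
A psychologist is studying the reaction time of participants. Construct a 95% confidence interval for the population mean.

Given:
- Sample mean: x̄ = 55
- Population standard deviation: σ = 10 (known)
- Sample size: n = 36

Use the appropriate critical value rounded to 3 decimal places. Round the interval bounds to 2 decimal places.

The population standard deviation σ is known, so use a z-interval (standard normal critical value).

For 95% confidence, z* = 1.96 (from standard normal table)

Standard error: SE = σ/√n = 10/√36 = 1.666667

Margin of error: E = z* × SE = 1.96 × 1.666667 = 3.2667

Z-interval: x̄ ± E = 55 ± 3.2667 = (51.7333, 58.2667)

Rounded to 2 decimal places:

(51.73, 58.27)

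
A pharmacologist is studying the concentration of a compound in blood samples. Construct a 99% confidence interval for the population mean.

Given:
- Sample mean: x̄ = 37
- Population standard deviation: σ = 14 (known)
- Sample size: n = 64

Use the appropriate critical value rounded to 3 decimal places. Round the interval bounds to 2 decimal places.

The population standard deviation σ is known, so use a z-interval (standard normal critical value).

For 99% confidence, z* = 2.576 (from standard normal table)

Standard error: SE = σ/√n = 14/√64 = 1.750000

Margin of error: E = z* × SE = 2.576 × 1.750000 = 4.5080

Z-interval: x̄ ± E = 37 ± 4.5080 = (32.4920, 41.5080)

Rounded to 2 decimal places:

(32.49, 41.51)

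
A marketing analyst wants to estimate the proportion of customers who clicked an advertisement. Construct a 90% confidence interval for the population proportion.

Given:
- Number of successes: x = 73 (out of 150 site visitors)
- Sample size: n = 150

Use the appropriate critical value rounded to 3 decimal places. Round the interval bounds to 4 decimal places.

Sample proportion: p̂ = 73/150 = 0.486667

Check conditions for normal approximation:
  np̂ = 73 ≥ 10 ✓
  n(1-p̂) = 77 ≥ 10 ✓

The sample is large enough, so use a z-interval (normal approximation) for the proportion.

For 90% confidence, z* = 1.645 (from standard normal table)

Standard error: SE = √(p̂(1-p̂)/n) = √(0.486667×0.513333/150) = 0.04081031

Margin of error: E = z* × SE = 1.645 × 0.04081031 = 0.067133

Z-interval: p̂ ± E = 0.486667 ± 0.067133 = (0.419534, 0.553800)

Rounded to 4 decimal places:

(0.4195, 0.5538)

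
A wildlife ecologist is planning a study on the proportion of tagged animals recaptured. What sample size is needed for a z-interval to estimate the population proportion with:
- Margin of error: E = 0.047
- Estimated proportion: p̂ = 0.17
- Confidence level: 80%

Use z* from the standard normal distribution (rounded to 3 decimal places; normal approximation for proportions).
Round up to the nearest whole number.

Using z* for proportion z-interval (normal approximation).

For 80% confidence, z* = 1.282 (from standard normal table)

Sample size formula for proportion z-interval: n = z*²p̂(1-p̂)/E²

n = 1.282² × 0.17 × 0.83 / 0.047²
  = 1.643524 × 0.1411 / 0.002209
  = 104.9802

Round up to the nearest whole number: n = 105

105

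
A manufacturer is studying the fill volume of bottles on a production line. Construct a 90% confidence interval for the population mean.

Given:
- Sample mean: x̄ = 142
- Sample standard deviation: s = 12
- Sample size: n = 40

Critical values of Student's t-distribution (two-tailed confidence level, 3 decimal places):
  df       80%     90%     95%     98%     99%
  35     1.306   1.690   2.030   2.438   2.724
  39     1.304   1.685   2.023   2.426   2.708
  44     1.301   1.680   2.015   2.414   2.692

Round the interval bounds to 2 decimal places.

The population standard deviation σ is unknown (only the sample standard deviation s is given), so use a t-interval with df = n - 1 = 40 - 1 = 39.

For 90% confidence with df = 39, t* = 1.685 (from t-table)

Standard error: SE = s/√n = 12/√40 = 1.897367

Margin of error: E = t* × SE = 1.685 × 1.897367 = 3.1971

T-interval: x̄ ± E = 142 ± 3.1971 = (138.8029, 145.1971)

Rounded to 2 decimal places:

(138.80, 145.20)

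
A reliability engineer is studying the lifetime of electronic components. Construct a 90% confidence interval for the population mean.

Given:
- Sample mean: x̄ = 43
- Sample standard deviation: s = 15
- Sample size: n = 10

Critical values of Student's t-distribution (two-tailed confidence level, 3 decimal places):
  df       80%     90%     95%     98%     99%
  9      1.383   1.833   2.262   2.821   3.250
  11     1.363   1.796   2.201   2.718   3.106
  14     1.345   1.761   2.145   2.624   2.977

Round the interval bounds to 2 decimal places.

The population standard deviation σ is unknown (only the sample standard deviation s is given), so use a t-interval with df = n - 1 = 10 - 1 = 9.

For 90% confidence with df = 9, t* = 1.833 (from t-table)

Standard error: SE = s/√n = 15/√10 = 4.743416

Margin of error: E = t* × SE = 1.833 × 4.743416 = 8.6947

T-interval: x̄ ± E = 43 ± 8.6947 = (34.3053, 51.6947)

Rounded to 2 decimal places:

(34.31, 51.69)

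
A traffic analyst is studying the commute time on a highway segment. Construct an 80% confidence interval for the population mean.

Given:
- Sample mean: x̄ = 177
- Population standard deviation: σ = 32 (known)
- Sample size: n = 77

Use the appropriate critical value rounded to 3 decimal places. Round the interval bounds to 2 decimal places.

The population standard deviation σ is known, so use a z-interval (standard normal critical value).

For 80% confidence, z* = 1.282 (from standard normal table)

Standard error: SE = σ/√n = 32/√77 = 3.646738

Margin of error: E = z* × SE = 1.282 × 3.646738 = 4.6751

Z-interval: x̄ ± E = 177 ± 4.6751 = (172.3249, 181.6751)

Rounded to 2 decimal places:

(172.32, 181.68)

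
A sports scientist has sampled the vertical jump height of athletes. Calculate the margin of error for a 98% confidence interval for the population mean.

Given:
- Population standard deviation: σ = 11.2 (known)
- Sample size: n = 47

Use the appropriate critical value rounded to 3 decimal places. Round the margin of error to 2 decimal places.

The population standard deviation σ is known, so use the z-interval margin of error formula.

For 98% confidence, z* = 2.326 (from standard normal table)

Margin of error formula for z-interval: E = z* × σ/√n

E = 2.326 × 11.2/√47
  = 2.326 × 1.633688
  = 3.8000

Rounded to 2 decimal places:

3.80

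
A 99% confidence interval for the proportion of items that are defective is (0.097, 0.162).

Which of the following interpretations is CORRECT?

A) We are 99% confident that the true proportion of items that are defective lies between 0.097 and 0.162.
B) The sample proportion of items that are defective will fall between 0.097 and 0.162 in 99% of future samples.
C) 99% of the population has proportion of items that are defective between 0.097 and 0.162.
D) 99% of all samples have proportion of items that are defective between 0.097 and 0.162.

A confidence interval represents our confidence in the procedure, not a probability statement about the parameter.

Key concept: If we repeated this sampling process many times and computed a 99% CI each time, about 99% of those intervals would contain the true population parameter.

For this specific interval (0.097, 0.162):
- Midpoint (point estimate): 0.1295
- Margin of error: 0.0325

The correct interpretation is the one stating confidence that the true parameter lies in the interval — option A.

A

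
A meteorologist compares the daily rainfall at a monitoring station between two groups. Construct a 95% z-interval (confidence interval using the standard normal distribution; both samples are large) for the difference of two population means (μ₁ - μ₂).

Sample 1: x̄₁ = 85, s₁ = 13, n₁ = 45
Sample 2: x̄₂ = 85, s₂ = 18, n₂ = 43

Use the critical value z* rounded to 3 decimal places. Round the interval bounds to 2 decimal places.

Both samples are large (n₁ = 45 ≥ 30, n₂ = 43 ≥ 30), so a z-interval for the difference of means applies.

Point estimate: x̄₁ - x̄₂ = 85 - 85 = 0

Standard error: SE = √(s₁²/n₁ + s₂²/n₂)
= √(13²/45 + 18²/43)
= √(3.755556 + 7.534884)
= 3.360125

For 95% confidence, z* = 1.96 (from standard normal table)
Margin of error: E = z* × SE = 1.96 × 3.360125 = 6.5858

Z-interval: (x̄₁ - x̄₂) ± E = 0 ± 6.5858 = (-6.5858, 6.5858)

Rounded to 2 decimal places:

(-6.59, 6.59)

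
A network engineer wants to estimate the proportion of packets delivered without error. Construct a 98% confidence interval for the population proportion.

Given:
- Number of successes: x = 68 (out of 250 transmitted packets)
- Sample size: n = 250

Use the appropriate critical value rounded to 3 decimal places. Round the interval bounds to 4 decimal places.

Sample proportion: p̂ = 68/250 = 0.272000

Check conditions for normal approximation:
  np̂ = 68 ≥ 10 ✓
  n(1-p̂) = 182 ≥ 10 ✓

The sample is large enough, so use a z-interval (normal approximation) for the proportion.

For 98% confidence, z* = 2.326 (from standard normal table)

Standard error: SE = √(p̂(1-p̂)/n) = √(0.272000×0.728000/250) = 0.02814363

Margin of error: E = z* × SE = 2.326 × 0.02814363 = 0.065462

Z-interval: p̂ ± E = 0.272000 ± 0.065462 = (0.206538, 0.337462)

Rounded to 4 decimal places:

(0.2065, 0.3375)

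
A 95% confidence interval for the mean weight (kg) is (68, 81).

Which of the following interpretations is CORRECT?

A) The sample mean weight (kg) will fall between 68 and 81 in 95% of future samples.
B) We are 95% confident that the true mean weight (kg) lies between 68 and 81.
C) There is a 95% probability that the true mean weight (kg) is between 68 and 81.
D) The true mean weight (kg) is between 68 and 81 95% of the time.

A confidence interval represents our confidence in the procedure, not a probability statement about the parameter.

Key concept: If we repeated this sampling process many times and computed a 95% CI each time, about 95% of those intervals would contain the true population parameter.

For this specific interval (68, 81):
- Midpoint (point estimate): 74.5
- Margin of error: 6.5

The correct interpretation is the one stating confidence that the true parameter lies in the interval — option B.

B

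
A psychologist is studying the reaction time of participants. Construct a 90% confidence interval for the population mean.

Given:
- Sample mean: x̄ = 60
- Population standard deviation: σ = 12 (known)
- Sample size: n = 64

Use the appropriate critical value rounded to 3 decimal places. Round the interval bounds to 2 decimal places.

The population standard deviation σ is known, so use a z-interval (standard normal critical value).

For 90% confidence, z* = 1.645 (from standard normal table)

Standard error: SE = σ/√n = 12/√64 = 1.500000

Margin of error: E = z* × SE = 1.645 × 1.500000 = 2.4675

Z-interval: x̄ ± E = 60 ± 2.4675 = (57.5325, 62.4675)

Rounded to 2 decimal places:

(57.53, 62.47)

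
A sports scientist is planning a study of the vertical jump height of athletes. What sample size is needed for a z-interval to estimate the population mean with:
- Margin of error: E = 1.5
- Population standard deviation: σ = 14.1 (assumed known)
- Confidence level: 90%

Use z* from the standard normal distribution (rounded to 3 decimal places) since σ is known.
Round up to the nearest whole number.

Using z* since population σ is known (z-interval formula).

For 90% confidence, z* = 1.645 (from standard normal table)

Sample size formula for z-interval: n = (z*σ/E)²

n = (1.645 × 14.1 / 1.5)²
  = (15.463000)²
  = 239.1044

Round up to the nearest whole number: n = 240

240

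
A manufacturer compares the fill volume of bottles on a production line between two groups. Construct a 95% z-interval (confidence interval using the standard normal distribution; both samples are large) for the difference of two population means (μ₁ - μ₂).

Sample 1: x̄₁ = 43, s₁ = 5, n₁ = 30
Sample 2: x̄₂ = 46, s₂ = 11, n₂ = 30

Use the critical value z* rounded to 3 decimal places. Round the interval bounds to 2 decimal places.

Both samples are large (n₁ = 30 ≥ 30, n₂ = 30 ≥ 30), so a z-interval for the difference of means applies.

Point estimate: x̄₁ - x̄₂ = 43 - 46 = -3

Standard error: SE = √(s₁²/n₁ + s₂²/n₂)
= √(5²/30 + 11²/30)
= √(0.833333 + 4.033333)
= 2.206052

For 95% confidence, z* = 1.96 (from standard normal table)
Margin of error: E = z* × SE = 1.96 × 2.206052 = 4.3239

Z-interval: (x̄₁ - x̄₂) ± E = -3 ± 4.3239 = (-7.3239, 1.3239)

Rounded to 2 decimal places:

(-7.32, 1.32)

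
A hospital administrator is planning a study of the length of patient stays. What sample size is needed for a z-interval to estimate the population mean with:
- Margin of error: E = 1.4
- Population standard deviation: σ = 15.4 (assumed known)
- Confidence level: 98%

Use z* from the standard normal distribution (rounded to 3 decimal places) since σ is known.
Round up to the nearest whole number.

Using z* since population σ is known (z-interval formula).

For 98% confidence, z* = 2.326 (from standard normal table)

Sample size formula for z-interval: n = (z*σ/E)²

n = (2.326 × 15.4 / 1.4)²
  = (25.586000)²
  = 654.6434

Round up to the nearest whole number: n = 655

655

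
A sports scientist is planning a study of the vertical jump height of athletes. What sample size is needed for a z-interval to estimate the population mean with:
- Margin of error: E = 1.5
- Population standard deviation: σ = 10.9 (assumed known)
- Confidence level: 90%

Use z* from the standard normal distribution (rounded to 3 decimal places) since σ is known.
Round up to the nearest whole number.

Using z* since population σ is known (z-interval formula).

For 90% confidence, z* = 1.645 (from standard normal table)

Sample size formula for z-interval: n = (z*σ/E)²

n = (1.645 × 10.9 / 1.5)²
  = (11.953667)²
  = 142.8901

Round up to the nearest whole number: n = 143

143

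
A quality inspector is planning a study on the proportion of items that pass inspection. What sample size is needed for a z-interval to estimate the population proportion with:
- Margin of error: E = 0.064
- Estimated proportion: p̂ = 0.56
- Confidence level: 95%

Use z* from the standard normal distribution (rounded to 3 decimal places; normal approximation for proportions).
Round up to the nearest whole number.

Using z* for proportion z-interval (normal approximation).

For 95% confidence, z* = 1.96 (from standard normal table)

Sample size formula for proportion z-interval: n = z*²p̂(1-p̂)/E²

n = 1.96² × 0.56 × 0.44 / 0.064²
  = 3.8416 × 0.2464 / 0.004096
  = 231.0962

Round up to the nearest whole number: n = 232

232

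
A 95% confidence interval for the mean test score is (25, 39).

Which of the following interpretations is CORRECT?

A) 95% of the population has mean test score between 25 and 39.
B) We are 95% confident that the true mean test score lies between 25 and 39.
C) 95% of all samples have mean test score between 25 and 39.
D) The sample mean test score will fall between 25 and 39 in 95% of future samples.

A confidence interval represents our confidence in the procedure, not a probability statement about the parameter.

Key concept: If we repeated this sampling process many times and computed a 95% CI each time, about 95% of those intervals would contain the true population parameter.

For this specific interval (25, 39):
- Midpoint (point estimate): 32
- Margin of error: 7

The correct interpretation is the one stating confidence that the true parameter lies in the interval — option B.

B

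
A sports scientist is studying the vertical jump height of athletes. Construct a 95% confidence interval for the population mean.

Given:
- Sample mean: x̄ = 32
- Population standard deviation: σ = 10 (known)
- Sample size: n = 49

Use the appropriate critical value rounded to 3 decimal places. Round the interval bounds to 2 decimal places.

The population standard deviation σ is known, so use a z-interval (standard normal critical value).

For 95% confidence, z* = 1.96 (from standard normal table)

Standard error: SE = σ/√n = 10/√49 = 1.428571

Margin of error: E = z* × SE = 1.96 × 1.428571 = 2.8000

Z-interval: x̄ ± E = 32 ± 2.8000 = (29.2000, 34.8000)

Rounded to 2 decimal places:

(29.20, 34.80)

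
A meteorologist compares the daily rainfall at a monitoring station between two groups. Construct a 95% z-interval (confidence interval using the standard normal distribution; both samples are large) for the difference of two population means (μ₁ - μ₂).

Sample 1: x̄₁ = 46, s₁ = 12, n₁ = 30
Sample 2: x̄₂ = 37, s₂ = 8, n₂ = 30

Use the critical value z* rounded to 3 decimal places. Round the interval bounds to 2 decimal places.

Both samples are large (n₁ = 30 ≥ 30, n₂ = 30 ≥ 30), so a z-interval for the difference of means applies.

Point estimate: x̄₁ - x̄₂ = 46 - 37 = 9

Standard error: SE = √(s₁²/n₁ + s₂²/n₂)
= √(12²/30 + 8²/30)
= √(4.800000 + 2.133333)
= 2.633122

For 95% confidence, z* = 1.96 (from standard normal table)
Margin of error: E = z* × SE = 1.96 × 2.633122 = 5.1609

Z-interval: (x̄₁ - x̄₂) ± E = 9 ± 5.1609 = (3.8391, 14.1609)

Rounded to 2 decimal places:

(3.84, 14.16)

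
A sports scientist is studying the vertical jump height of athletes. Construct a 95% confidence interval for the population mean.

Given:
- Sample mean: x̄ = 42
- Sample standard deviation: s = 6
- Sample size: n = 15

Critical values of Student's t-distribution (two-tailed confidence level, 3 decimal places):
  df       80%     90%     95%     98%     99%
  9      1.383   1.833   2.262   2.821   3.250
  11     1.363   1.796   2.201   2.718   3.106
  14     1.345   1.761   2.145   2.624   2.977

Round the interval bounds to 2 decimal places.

The population standard deviation σ is unknown (only the sample standard deviation s is given), so use a t-interval with df = n - 1 = 15 - 1 = 14.

For 95% confidence with df = 14, t* = 2.145 (from t-table)

Standard error: SE = s/√n = 6/√15 = 1.549193

Margin of error: E = t* × SE = 2.145 × 1.549193 = 3.3230

T-interval: x̄ ± E = 42 ± 3.3230 = (38.6770, 45.3230)

Rounded to 2 decimal places:

(38.68, 45.32)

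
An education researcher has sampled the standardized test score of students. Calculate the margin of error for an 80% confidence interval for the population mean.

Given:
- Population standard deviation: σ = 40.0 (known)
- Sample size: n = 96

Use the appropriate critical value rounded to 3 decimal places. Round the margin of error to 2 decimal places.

The population standard deviation σ is known, so use the z-interval margin of error formula.

For 80% confidence, z* = 1.282 (from standard normal table)

Margin of error formula for z-interval: E = z* × σ/√n

E = 1.282 × 40.0/√96
  = 1.282 × 4.082483
  = 5.2337

Rounded to 2 decimal places:

5.23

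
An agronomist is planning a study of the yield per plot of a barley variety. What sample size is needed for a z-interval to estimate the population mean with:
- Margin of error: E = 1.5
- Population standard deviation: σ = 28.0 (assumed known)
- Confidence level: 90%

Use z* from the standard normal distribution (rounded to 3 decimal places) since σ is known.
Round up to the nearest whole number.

Using z* since population σ is known (z-interval formula).

For 90% confidence, z* = 1.645 (from standard normal table)

Sample size formula for z-interval: n = (z*σ/E)²

n = (1.645 × 28.0 / 1.5)²
  = (30.706667)²
  = 942.8994

Round up to the nearest whole number: n = 943

943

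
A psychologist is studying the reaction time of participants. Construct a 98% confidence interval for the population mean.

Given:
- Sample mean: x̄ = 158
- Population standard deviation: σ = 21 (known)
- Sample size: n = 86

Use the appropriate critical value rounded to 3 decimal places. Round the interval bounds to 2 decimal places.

The population standard deviation σ is known, so use a z-interval (standard normal critical value).

For 98% confidence, z* = 2.326 (from standard normal table)

Standard error: SE = σ/√n = 21/√86 = 2.264488

Margin of error: E = z* × SE = 2.326 × 2.264488 = 5.2672

Z-interval: x̄ ± E = 158 ± 5.2672 = (152.7328, 163.2672)

Rounded to 2 decimal places:

(152.73, 163.27)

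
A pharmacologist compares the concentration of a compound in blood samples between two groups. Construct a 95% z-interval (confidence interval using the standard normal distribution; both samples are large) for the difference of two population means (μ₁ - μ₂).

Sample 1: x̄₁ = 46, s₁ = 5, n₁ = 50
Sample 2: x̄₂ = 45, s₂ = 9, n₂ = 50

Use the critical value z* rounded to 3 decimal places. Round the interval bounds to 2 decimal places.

Both samples are large (n₁ = 50 ≥ 30, n₂ = 50 ≥ 30), so a z-interval for the difference of means applies.

Point estimate: x̄₁ - x̄₂ = 46 - 45 = 1

Standard error: SE = √(s₁²/n₁ + s₂²/n₂)
= √(5²/50 + 9²/50)
= √(0.500000 + 1.620000)
= 1.456022

For 95% confidence, z* = 1.96 (from standard normal table)
Margin of error: E = z* × SE = 1.96 × 1.456022 = 2.8538

Z-interval: (x̄₁ - x̄₂) ± E = 1 ± 2.8538 = (-1.8538, 3.8538)

Rounded to 2 decimal places:

(-1.85, 3.85)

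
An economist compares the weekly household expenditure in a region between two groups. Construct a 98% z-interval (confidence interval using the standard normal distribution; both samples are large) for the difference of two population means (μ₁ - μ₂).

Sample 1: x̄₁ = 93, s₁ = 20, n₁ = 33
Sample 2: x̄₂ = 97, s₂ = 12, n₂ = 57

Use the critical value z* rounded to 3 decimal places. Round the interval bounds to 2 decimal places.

Both samples are large (n₁ = 33 ≥ 30, n₂ = 57 ≥ 30), so a z-interval for the difference of means applies.

Point estimate: x̄₁ - x̄₂ = 93 - 97 = -4

Standard error: SE = √(s₁²/n₁ + s₂²/n₂)
= √(20²/33 + 12²/57)
= √(12.121212 + 2.526316)
= 3.827209

For 98% confidence, z* = 2.326 (from standard normal table)
Margin of error: E = z* × SE = 2.326 × 3.827209 = 8.9021

Z-interval: (x̄₁ - x̄₂) ± E = -4 ± 8.9021 = (-12.9021, 4.9021)

Rounded to 2 decimal places:

(-12.90, 4.90)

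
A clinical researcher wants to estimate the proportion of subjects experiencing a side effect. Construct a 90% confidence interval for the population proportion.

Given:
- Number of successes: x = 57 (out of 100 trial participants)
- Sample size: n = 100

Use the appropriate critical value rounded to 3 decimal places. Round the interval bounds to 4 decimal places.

Sample proportion: p̂ = 57/100 = 0.570000

Check conditions for normal approximation:
  np̂ = 57 ≥ 10 ✓
  n(1-p̂) = 43 ≥ 10 ✓

The sample is large enough, so use a z-interval (normal approximation) for the proportion.

For 90% confidence, z* = 1.645 (from standard normal table)

Standard error: SE = √(p̂(1-p̂)/n) = √(0.570000×0.430000/100) = 0.04950758

Margin of error: E = z* × SE = 1.645 × 0.04950758 = 0.081440

Z-interval: p̂ ± E = 0.570000 ± 0.081440 = (0.488560, 0.651440)

Rounded to 4 decimal places:

(0.4886, 0.6514)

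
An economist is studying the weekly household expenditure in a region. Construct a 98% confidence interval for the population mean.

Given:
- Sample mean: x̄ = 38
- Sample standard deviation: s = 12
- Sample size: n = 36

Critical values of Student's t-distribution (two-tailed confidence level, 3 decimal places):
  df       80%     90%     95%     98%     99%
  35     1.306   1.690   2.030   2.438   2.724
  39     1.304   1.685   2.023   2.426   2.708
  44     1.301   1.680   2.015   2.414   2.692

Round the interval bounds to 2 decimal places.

The population standard deviation σ is unknown (only the sample standard deviation s is given), so use a t-interval with df = n - 1 = 36 - 1 = 35.

For 98% confidence with df = 35, t* = 2.438 (from t-table)

Standard error: SE = s/√n = 12/√36 = 2.000000

Margin of error: E = t* × SE = 2.438 × 2.000000 = 4.8760

T-interval: x̄ ± E = 38 ± 4.8760 = (33.1240, 42.8760)

Rounded to 2 decimal places:

(33.12, 42.88)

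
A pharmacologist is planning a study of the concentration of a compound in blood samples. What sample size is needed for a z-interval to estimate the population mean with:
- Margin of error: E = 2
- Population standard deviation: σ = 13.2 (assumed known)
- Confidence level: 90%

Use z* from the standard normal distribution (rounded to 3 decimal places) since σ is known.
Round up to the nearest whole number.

Using z* since population σ is known (z-interval formula).

For 90% confidence, z* = 1.645 (from standard normal table)

Sample size formula for z-interval: n = (z*σ/E)²

n = (1.645 × 13.2 / 2)²
  = (10.857000)²
  = 117.8744

Round up to the nearest whole number: n = 118

118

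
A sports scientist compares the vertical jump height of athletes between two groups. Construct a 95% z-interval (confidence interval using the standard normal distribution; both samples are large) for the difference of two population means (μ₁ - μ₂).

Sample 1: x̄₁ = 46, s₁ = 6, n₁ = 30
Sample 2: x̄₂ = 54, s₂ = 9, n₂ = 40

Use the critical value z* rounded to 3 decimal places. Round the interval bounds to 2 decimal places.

Both samples are large (n₁ = 30 ≥ 30, n₂ = 40 ≥ 30), so a z-interval for the difference of means applies.

Point estimate: x̄₁ - x̄₂ = 46 - 54 = -8

Standard error: SE = √(s₁²/n₁ + s₂²/n₂)
= √(6²/30 + 9²/40)
= √(1.200000 + 2.025000)
= 1.795828

For 95% confidence, z* = 1.96 (from standard normal table)
Margin of error: E = z* × SE = 1.96 × 1.795828 = 3.5198

Z-interval: (x̄₁ - x̄₂) ± E = -8 ± 3.5198 = (-11.5198, -4.4802)

Rounded to 2 decimal places:

(-11.52, -4.48)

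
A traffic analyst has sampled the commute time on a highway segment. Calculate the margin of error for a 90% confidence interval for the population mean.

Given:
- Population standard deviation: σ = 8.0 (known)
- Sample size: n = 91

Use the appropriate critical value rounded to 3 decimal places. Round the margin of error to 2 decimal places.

The population standard deviation σ is known, so use the z-interval margin of error formula.

For 90% confidence, z* = 1.645 (from standard normal table)

Margin of error formula for z-interval: E = z* × σ/√n

E = 1.645 × 8.0/√91
  = 1.645 × 0.838628
  = 1.3795

Rounded to 2 decimal places:

1.38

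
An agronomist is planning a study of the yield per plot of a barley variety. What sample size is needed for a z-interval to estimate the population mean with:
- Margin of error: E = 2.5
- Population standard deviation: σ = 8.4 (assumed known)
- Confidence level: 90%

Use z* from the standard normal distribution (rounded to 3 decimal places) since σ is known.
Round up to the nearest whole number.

Using z* since population σ is known (z-interval formula).

For 90% confidence, z* = 1.645 (from standard normal table)

Sample size formula for z-interval: n = (z*σ/E)²

n = (1.645 × 8.4 / 2.5)²
  = (5.527200)²
  = 30.5499

Round up to the nearest whole number: n = 31

31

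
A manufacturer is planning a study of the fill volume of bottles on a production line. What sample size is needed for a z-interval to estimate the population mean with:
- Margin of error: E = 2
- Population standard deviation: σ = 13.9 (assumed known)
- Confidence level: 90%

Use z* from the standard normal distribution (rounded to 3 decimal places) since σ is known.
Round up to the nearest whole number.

Using z* since population σ is known (z-interval formula).

For 90% confidence, z* = 1.645 (from standard normal table)

Sample size formula for z-interval: n = (z*σ/E)²

n = (1.645 × 13.9 / 2)²
  = (11.432750)²
  = 130.7078

Round up to the nearest whole number: n = 131

131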